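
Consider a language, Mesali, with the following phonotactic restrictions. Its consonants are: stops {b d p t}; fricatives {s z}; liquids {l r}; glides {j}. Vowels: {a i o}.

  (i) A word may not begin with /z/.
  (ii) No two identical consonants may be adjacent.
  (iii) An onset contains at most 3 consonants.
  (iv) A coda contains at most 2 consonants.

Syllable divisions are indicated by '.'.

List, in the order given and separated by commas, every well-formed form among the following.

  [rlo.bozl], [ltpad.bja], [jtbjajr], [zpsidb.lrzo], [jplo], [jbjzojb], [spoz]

[rlo.bozl] — σ1 onset /rl/ (2C), coda /∅/ ok; σ2 onset /b/, coda /zl/ (2C) ok → well-formed
[ltpad.bja] — σ1 onset /ltp/ (3C), coda /d/ ok; σ2 onset /bj/ (2C), coda /∅/ ok → well-formed
[jtbjajr] — violates constraint (iii): syllable 1 onset /jtbj/ has 4 consonants (> 3) → ill-formed
[zpsidb.lrzo] — violates constraint (i): word begins with /z/ → ill-formed
[jplo] — σ1 onset /jpl/ (3C), coda /∅/ ok → well-formed
[jbjzojb] — violates constraint (iii): syllable 1 onset /jbjz/ has 4 consonants (> 3) → ill-formed
[spoz] — σ1 onset /sp/ (2C), coda /z/ ok → well-formed

[rlo.bozl], [ltpad.bja], [jplo], [spoz]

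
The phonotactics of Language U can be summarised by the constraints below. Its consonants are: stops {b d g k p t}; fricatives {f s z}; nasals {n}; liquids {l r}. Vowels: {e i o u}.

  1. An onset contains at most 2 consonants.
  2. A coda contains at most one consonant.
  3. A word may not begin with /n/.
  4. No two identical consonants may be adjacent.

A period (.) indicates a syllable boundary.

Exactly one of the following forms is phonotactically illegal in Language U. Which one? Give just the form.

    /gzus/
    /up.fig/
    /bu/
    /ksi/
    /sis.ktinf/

/gzus/ — σ1 onset /gz/ (2C), coda /s/ ok → phonotactically legal
/up.fig/ — σ1 onset /∅/, coda /p/ ok; σ2 onset /f/, coda /g/ ok → phonotactically legal
/bu/ — σ1 onset /b/, coda /∅/ ok → phonotactically legal
/ksi/ — σ1 onset /ks/ (2C), coda /∅/ ok → phonotactically legal
/sis.ktinf/ — violates constraint 2: syllable 2 coda /nf/ has 2 consonants (> 1) → phonotactically illegal

/sis.ktinf/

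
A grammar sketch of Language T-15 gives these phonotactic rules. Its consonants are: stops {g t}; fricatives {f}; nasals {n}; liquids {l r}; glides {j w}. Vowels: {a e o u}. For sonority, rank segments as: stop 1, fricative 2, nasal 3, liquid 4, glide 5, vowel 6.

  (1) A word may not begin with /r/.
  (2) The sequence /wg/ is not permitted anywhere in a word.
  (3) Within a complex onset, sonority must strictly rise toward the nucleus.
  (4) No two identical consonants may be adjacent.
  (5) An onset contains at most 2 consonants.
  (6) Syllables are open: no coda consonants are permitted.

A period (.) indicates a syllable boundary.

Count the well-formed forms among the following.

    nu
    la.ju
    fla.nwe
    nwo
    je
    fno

nu — σ1 onset /n/, coda /∅/ ok → well-formed
la.ju — σ1 onset /l/, coda /∅/ ok; σ2 onset /j/, coda /∅/ ok → well-formed
fla.nwe — σ1 onset /fl/ (2→4 rises), coda /∅/ ok; σ2 onset /nw/ (3→5 rises), coda /∅/ ok → well-formed
nwo — σ1 onset /nw/ (3→5 rises), coda /∅/ ok → well-formed
je — σ1 onset /j/, coda /∅/ ok → well-formed
fno — σ1 onset /fn/ (2→3 rises), coda /∅/ ok → well-formed
Well-formed: nu, la.ju, fla.nwe, nwo, je, fno → 6.

6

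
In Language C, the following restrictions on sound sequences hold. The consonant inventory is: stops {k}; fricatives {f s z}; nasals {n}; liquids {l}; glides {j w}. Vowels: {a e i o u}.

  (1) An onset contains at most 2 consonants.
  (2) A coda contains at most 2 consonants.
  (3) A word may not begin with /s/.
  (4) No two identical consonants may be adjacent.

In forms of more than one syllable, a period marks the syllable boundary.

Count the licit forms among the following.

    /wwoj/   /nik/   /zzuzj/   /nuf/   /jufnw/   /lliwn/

2

/wwoj/ — violates constraint 4: adjacent identical consonants /ww/ → illicit
/nik/ — σ1 onset /n/, coda /k/ ok → licit
/zzuzj/ — violates constraint 4: adjacent identical consonants /zz/ → illicit
/nuf/ — σ1 onset /n/, coda /f/ ok → licit
/jufnw/ — violates constraint 2: syllable 1 coda /fnw/ has 3 consonants (> 2) → illicit
/lliwn/ — violates constraint 4: adjacent identical consonants /ll/ → illicit
Licit: /nik/, /nuf/ → 2.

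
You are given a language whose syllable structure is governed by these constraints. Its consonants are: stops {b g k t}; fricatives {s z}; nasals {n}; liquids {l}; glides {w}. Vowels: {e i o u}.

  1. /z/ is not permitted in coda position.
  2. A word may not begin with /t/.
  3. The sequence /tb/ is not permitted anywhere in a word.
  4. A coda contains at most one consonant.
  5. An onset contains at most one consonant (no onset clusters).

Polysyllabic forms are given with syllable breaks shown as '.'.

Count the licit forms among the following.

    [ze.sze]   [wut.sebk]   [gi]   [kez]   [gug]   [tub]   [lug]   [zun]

4

[ze.sze] — violates constraint 5: syllable 2 onset /sz/ has 2 consonants (> 1) → illicit
[wut.sebk] — violates constraint 4: syllable 2 coda /bk/ has 2 consonants (> 1) → illicit
[gi] — σ1 onset /g/, coda /∅/ ok → licit
[kez] — violates constraint 1: syllable 1 coda contains /z/ → illicit
[gug] — σ1 onset /g/, coda /g/ ok → licit
[tub] — violates constraint 2: word begins with /t/ → illicit
[lug] — σ1 onset /l/, coda /g/ ok → licit
[zun] — σ1 onset /z/, coda /n/ ok → licit
Licit: [gi], [gug], [lug], [zun] → 4.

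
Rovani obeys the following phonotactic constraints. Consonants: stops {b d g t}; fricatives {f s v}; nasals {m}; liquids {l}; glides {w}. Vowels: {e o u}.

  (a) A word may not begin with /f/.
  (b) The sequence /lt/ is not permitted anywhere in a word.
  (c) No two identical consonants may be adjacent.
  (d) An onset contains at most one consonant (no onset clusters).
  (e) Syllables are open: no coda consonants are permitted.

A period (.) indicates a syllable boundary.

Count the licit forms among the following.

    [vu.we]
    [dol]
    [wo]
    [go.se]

3

[vu.we] — σ1 onset /v/, coda /∅/ ok; σ2 onset /w/, coda /∅/ ok → licit
[dol] — violates constraint (e): syllable 1 coda /l/ has 1 consonant (> 0) → illicit
[wo] — σ1 onset /w/, coda /∅/ ok → licit
[go.se] — σ1 onset /g/, coda /∅/ ok; σ2 onset /s/, coda /∅/ ok → licit
Licit: [vu.we], [wo], [go.se] → 3.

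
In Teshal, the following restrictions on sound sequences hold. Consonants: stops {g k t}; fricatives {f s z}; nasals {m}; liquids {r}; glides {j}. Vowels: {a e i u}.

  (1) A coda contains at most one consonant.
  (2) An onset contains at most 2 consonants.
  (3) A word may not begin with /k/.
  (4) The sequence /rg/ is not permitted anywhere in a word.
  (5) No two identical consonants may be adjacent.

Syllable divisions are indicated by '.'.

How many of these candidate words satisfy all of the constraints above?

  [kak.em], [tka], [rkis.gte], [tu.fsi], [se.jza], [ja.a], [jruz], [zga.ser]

7

[kak.em] — violates constraint 3: word begins with /k/ → phonotactically illegal
[tka] — σ1 onset /tk/ (2C), coda /∅/ ok → phonotactically legal
[rkis.gte] — σ1 onset /rk/ (2C), coda /s/ ok; σ2 onset /gt/ (2C), coda /∅/ ok → phonotactically legal
[tu.fsi] — σ1 onset /t/, coda /∅/ ok; σ2 onset /fs/ (2C), coda /∅/ ok → phonotactically legal
[se.jza] — σ1 onset /s/, coda /∅/ ok; σ2 onset /jz/ (2C), coda /∅/ ok → phonotactically legal
[ja.a] — σ1 onset /j/, coda /∅/ ok; σ2 onset /∅/, coda /∅/ ok → phonotactically legal
[jruz] — σ1 onset /jr/ (2C), coda /z/ ok → phonotactically legal
[zga.ser] — σ1 onset /zg/ (2C), coda /∅/ ok; σ2 onset /s/, coda /r/ ok → phonotactically legal
Phonotactically legal: [tka], [rkis.gte], [tu.fsi], [se.jza], [ja.a], [jruz], [zga.ser] → 7.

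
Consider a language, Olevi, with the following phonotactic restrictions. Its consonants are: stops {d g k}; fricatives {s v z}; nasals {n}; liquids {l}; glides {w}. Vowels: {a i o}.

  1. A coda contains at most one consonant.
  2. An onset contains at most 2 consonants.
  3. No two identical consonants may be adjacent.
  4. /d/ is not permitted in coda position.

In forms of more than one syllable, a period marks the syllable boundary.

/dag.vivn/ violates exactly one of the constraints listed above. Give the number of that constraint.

1

/dag.vivn/: syllable 2 coda /vn/ has 2 consonants (> 1).
This is a violation of constraint 1: "A coda contains at most one consonant."
The remaining constraints (2, 3, 4) are satisfied.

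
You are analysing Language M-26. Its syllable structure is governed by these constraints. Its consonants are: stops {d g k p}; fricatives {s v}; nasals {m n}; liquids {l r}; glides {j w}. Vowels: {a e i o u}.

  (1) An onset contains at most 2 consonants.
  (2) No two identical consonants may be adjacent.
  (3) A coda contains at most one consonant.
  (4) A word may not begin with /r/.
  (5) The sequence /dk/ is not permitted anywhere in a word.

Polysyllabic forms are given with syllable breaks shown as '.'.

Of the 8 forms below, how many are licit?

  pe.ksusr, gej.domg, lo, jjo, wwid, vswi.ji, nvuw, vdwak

2

pe.ksusr — violates constraint 3: syllable 2 coda /sr/ has 2 consonants (> 1) → illicit
gej.domg — violates constraint 3: syllable 2 coda /mg/ has 2 consonants (> 1) → illicit
lo — σ1 onset /l/, coda /∅/ ok → licit
jjo — violates constraint 2: adjacent identical consonants /jj/ → illicit
wwid — violates constraint 2: adjacent identical consonants /ww/ → illicit
vswi.ji — violates constraint 1: syllable 1 onset /vsw/ has 3 consonants (> 2) → illicit
nvuw — σ1 onset /nv/ (2C), coda /w/ ok → licit
vdwak — violates constraint 1: syllable 1 onset /vdw/ has 3 consonants (> 2) → illicit
Licit: lo, nvuw → 2.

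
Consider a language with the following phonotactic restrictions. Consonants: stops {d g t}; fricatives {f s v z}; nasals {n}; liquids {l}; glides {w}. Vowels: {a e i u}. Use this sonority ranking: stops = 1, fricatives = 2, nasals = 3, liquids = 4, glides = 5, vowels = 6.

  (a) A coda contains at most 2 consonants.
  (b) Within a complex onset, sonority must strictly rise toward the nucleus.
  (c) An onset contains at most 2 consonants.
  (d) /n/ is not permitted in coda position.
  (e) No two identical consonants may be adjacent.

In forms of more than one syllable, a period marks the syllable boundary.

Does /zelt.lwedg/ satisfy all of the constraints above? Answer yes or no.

/zelt.lwedg/ — σ1 onset /z/, coda /lt/ (2C) ok; σ2 onset /lw/ (4→5 rises), coda /dg/ (2C) ok → phonotactically legal

yes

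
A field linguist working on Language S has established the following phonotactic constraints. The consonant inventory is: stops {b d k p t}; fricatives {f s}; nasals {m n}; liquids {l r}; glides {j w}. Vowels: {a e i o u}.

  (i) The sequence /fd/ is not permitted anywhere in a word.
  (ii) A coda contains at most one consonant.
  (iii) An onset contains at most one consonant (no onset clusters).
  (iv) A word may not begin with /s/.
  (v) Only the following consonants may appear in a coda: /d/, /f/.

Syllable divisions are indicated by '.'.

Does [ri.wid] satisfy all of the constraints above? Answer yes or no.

yes

[ri.wid] — σ1 onset /r/, coda /∅/ ok; σ2 onset /w/, coda /d/ ok → permitted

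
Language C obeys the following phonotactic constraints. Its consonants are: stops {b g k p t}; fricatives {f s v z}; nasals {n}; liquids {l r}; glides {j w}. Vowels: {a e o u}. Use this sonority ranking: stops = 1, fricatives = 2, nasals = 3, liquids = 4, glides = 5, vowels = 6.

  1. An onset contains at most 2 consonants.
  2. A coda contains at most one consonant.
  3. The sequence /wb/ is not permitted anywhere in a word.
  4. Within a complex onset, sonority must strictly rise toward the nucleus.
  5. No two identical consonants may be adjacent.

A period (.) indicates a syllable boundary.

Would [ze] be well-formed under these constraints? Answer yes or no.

[ze] — σ1 onset /z/, coda /∅/ ok → well-formed

yes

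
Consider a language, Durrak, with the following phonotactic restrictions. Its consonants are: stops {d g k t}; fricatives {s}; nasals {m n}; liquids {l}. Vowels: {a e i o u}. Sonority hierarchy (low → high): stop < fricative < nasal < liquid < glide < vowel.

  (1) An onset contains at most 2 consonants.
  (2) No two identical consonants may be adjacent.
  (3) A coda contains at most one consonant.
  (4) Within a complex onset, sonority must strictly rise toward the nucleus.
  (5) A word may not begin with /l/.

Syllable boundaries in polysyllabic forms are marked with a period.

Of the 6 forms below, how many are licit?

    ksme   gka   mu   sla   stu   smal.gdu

2

ksme — violates constraint 1: syllable 1 onset /ksm/ has 3 consonants (> 2) → illicit
gka — violates constraint 4: syllable 1 onset /gk/: /g/ (stop, 1) → /k/ (stop, 1) does not rise → illicit
mu — σ1 onset /m/, coda /∅/ ok → licit
sla — σ1 onset /sl/ (2→4 rises), coda /∅/ ok → licit
stu — violates constraint 4: syllable 1 onset /st/: /s/ (fricative, 2) → /t/ (stop, 1) does not rise → illicit
smal.gdu — violates constraint 4: syllable 2 onset /gd/: /g/ (stop, 1) → /d/ (stop, 1) does not rise → illicit
Licit: mu, sla → 2.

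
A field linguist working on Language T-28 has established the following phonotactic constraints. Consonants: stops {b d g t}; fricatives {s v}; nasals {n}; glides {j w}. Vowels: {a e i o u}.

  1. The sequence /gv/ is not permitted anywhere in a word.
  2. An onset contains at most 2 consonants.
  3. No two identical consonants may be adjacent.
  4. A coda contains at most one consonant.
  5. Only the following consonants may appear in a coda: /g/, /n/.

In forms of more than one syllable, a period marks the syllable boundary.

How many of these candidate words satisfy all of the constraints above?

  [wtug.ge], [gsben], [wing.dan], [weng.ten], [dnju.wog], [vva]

0

[wtug.ge] — violates constraint 3: adjacent identical consonants /gg/ → ill-formed
[gsben] — violates constraint 2: syllable 1 onset /gsb/ has 3 consonants (> 2) → ill-formed
[wing.dan] — violates constraint 4: syllable 1 coda /ng/ has 2 consonants (> 1) → ill-formed
[weng.ten] — violates constraint 4: syllable 1 coda /ng/ has 2 consonants (> 1) → ill-formed
[dnju.wog] — violates constraint 2: syllable 1 onset /dnj/ has 3 consonants (> 2) → ill-formed
[vva] — violates constraint 3: adjacent identical consonants /vv/ → ill-formed
No form is well-formed → 0.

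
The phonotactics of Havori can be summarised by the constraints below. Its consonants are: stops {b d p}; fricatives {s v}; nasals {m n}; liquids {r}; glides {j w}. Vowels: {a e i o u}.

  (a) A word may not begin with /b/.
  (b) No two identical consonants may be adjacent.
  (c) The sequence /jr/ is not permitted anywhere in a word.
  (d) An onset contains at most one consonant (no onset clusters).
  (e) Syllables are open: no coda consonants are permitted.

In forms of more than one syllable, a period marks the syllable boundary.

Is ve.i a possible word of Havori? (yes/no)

yes

ve.i — σ1 onset /v/, coda /∅/ ok; σ2 onset /∅/, coda /∅/ ok → phonotactically legal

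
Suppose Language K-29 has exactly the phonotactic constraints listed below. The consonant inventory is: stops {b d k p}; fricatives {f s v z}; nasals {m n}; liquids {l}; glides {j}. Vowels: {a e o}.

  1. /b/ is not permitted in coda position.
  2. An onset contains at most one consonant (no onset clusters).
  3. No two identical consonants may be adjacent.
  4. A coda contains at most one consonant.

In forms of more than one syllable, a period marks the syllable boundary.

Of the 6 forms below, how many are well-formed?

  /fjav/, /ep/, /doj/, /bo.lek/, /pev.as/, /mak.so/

/fjav/ — violates constraint 2: syllable 1 onset /fj/ has 2 consonants (> 1) → ill-formed
/ep/ — σ1 onset /∅/, coda /p/ ok → well-formed
/doj/ — σ1 onset /d/, coda /j/ ok → well-formed
/bo.lek/ — σ1 onset /b/, coda /∅/ ok; σ2 onset /l/, coda /k/ ok → well-formed
/pev.as/ — σ1 onset /p/, coda /v/ ok; σ2 onset /∅/, coda /s/ ok → well-formed
/mak.so/ — σ1 onset /m/, coda /k/ ok; σ2 onset /s/, coda /∅/ ok → well-formed
Well-formed: /ep/, /doj/, /bo.lek/, /pev.as/, /mak.so/ → 5.

5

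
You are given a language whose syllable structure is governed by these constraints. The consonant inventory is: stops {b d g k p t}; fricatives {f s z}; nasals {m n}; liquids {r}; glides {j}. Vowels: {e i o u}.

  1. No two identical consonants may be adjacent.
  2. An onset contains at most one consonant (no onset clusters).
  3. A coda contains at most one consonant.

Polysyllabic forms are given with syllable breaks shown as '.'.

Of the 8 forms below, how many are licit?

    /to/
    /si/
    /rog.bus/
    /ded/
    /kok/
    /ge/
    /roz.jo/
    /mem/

/to/ — σ1 onset /t/, coda /∅/ ok → licit
/si/ — σ1 onset /s/, coda /∅/ ok → licit
/rog.bus/ — σ1 onset /r/, coda /g/ ok; σ2 onset /b/, coda /s/ ok → licit
/ded/ — σ1 onset /d/, coda /d/ ok → licit
/kok/ — σ1 onset /k/, coda /k/ ok → licit
/ge/ — σ1 onset /g/, coda /∅/ ok → licit
/roz.jo/ — σ1 onset /r/, coda /z/ ok; σ2 onset /j/, coda /∅/ ok → licit
/mem/ — σ1 onset /m/, coda /m/ ok → licit
Licit: /to/, /si/, /rog.bus/, /ded/, /kok/, /ge/, /roz.jo/, /mem/ → 8.

8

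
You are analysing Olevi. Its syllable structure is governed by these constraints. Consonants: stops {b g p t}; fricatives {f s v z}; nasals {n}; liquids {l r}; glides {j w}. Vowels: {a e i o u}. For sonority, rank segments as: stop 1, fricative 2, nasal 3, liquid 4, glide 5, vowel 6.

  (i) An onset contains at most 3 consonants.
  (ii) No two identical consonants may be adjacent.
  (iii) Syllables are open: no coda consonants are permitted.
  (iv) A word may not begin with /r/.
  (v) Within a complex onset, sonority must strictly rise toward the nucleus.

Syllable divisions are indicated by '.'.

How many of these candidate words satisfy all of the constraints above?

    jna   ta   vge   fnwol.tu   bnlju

1

jna — violates constraint (v): syllable 1 onset /jn/: /j/ (glide, 5) → /n/ (nasal, 3) does not rise → ill-formed
ta — σ1 onset /t/, coda /∅/ ok → well-formed
vge — violates constraint (v): syllable 1 onset /vg/: /v/ (fricative, 2) → /g/ (stop, 1) does not rise → ill-formed
fnwol.tu — violates constraint (iii): syllable 1 coda /l/ has 1 consonant (> 0) → ill-formed
bnlju — violates constraint (i): syllable 1 onset /bnlj/ has 4 consonants (> 3) → ill-formed
Well-formed: ta → 1.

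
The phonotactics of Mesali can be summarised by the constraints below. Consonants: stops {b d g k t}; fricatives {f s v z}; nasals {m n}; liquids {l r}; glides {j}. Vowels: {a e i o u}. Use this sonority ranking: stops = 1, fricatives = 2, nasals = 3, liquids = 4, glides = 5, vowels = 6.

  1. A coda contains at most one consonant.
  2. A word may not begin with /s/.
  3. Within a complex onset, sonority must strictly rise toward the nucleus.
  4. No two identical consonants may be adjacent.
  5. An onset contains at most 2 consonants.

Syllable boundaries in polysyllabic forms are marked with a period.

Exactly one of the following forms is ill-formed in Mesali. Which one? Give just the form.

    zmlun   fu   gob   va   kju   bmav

zmlun — violates constraint 5: syllable 1 onset /zml/ has 3 consonants (> 2) → ill-formed
fu — σ1 onset /f/, coda /∅/ ok → well-formed
gob — σ1 onset /g/, coda /b/ ok → well-formed
va — σ1 onset /v/, coda /∅/ ok → well-formed
kju — σ1 onset /kj/ (1→5 rises), coda /∅/ ok → well-formed
bmav — σ1 onset /bm/ (1→3 rises), coda /v/ ok → well-formed

zmlun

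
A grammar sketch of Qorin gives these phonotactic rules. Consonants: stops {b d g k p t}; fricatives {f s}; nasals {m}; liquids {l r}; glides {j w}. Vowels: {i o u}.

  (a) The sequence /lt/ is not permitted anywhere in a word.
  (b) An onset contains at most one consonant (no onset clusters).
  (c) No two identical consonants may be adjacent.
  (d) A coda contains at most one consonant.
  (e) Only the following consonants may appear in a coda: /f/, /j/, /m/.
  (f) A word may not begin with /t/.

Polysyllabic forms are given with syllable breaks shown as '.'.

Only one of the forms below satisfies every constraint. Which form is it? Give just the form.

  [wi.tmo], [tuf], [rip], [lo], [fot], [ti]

[lo]

[wi.tmo] — violates constraint (b): syllable 2 onset /tm/ has 2 consonants (> 1) → phonotactically illegal
[tuf] — violates constraint (f): word begins with /t/ → phonotactically illegal
[rip] — violates constraint (e): syllable 1 coda contains /p/, which is not a licensed coda consonant → phonotactically illegal
[lo] — σ1 onset /l/, coda /∅/ ok → phonotactically legal
[fot] — violates constraint (e): syllable 1 coda contains /t/, which is not a licensed coda consonant → phonotactically illegal
[ti] — violates constraint (f): word begins with /t/ → phonotactically illegal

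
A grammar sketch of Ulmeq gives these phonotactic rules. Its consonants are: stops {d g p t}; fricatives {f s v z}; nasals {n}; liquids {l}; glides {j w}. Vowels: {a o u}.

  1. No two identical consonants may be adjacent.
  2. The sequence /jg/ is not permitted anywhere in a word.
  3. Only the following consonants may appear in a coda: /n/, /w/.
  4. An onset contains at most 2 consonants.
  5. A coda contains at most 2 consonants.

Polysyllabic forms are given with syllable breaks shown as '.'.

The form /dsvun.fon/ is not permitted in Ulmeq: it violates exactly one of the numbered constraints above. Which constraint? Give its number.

4

/dsvun.fon/: syllable 1 onset /dsv/ has 3 consonants (> 2).
This is a violation of constraint 4: "An onset contains at most 2 consonants."
The remaining constraints (1, 2, 3, 5) are satisfied.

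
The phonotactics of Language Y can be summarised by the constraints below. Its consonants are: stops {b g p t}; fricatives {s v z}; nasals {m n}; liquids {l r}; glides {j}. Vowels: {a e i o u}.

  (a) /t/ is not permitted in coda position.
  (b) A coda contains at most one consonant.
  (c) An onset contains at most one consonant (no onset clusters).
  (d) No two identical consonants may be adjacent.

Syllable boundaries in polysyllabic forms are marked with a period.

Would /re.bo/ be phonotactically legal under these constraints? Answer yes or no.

/re.bo/ — σ1 onset /r/, coda /∅/ ok; σ2 onset /b/, coda /∅/ ok → phonotactically legal

yes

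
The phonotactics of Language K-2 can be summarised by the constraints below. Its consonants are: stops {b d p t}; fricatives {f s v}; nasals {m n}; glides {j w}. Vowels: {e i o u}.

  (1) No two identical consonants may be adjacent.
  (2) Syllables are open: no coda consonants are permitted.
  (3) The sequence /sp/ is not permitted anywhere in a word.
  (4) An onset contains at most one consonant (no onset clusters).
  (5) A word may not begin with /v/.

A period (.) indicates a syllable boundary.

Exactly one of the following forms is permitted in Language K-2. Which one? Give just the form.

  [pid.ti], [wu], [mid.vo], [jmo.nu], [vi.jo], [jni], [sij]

[pid.ti] — violates constraint 2: syllable 1 coda /d/ has 1 consonant (> 0) → not permitted
[wu] — σ1 onset /w/, coda /∅/ ok → permitted
[mid.vo] — violates constraint 2: syllable 1 coda /d/ has 1 consonant (> 0) → not permitted
[jmo.nu] — violates constraint 4: syllable 1 onset /jm/ has 2 consonants (> 1) → not permitted
[vi.jo] — violates constraint 5: word begins with /v/ → not permitted
[jni] — violates constraint 4: syllable 1 onset /jn/ has 2 consonants (> 1) → not permitted
[sij] — violates constraint 2: syllable 1 coda /j/ has 1 consonant (> 0) → not permitted

[wu]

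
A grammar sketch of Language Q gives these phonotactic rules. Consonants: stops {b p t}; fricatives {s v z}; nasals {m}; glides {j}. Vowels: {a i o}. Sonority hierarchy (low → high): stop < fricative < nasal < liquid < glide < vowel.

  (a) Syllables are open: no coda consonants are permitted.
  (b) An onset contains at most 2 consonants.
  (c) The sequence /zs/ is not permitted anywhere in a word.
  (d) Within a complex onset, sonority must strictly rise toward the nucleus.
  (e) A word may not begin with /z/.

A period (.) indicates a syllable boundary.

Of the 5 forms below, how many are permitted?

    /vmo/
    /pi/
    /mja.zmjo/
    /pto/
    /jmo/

2

/vmo/ — σ1 onset /vm/ (2→3 rises), coda /∅/ ok → permitted
/pi/ — σ1 onset /p/, coda /∅/ ok → permitted
/mja.zmjo/ — violates constraint (b): syllable 2 onset /zmj/ has 3 consonants (> 2) → not permitted
/pto/ — violates constraint (d): syllable 1 onset /pt/: /p/ (stop, 1) → /t/ (stop, 1) does not rise → not permitted
/jmo/ — violates constraint (d): syllable 1 onset /jm/: /j/ (glide, 5) → /m/ (nasal, 3) does not rise → not permitted
Permitted: /vmo/, /pi/ → 2.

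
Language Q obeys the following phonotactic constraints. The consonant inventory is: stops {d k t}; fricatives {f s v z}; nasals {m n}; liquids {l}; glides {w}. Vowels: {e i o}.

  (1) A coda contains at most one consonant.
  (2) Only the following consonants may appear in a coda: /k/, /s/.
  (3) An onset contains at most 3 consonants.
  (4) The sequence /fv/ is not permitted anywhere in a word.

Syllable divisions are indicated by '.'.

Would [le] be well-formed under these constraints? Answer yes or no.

[le] — σ1 onset /l/, coda /∅/ ok → well-formed

yes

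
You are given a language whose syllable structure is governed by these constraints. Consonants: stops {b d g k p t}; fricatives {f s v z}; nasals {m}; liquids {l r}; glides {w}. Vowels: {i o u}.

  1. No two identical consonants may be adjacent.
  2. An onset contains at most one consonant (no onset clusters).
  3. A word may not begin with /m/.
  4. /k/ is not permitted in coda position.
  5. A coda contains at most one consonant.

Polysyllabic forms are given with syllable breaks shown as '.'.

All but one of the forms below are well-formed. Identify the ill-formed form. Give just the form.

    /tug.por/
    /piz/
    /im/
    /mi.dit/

/mi.dit/

/tug.por/ — σ1 onset /t/, coda /g/ ok; σ2 onset /p/, coda /r/ ok → well-formed
/piz/ — σ1 onset /p/, coda /z/ ok → well-formed
/im/ — σ1 onset /∅/, coda /m/ ok → well-formed
/mi.dit/ — violates constraint 3: word begins with /m/ → ill-formed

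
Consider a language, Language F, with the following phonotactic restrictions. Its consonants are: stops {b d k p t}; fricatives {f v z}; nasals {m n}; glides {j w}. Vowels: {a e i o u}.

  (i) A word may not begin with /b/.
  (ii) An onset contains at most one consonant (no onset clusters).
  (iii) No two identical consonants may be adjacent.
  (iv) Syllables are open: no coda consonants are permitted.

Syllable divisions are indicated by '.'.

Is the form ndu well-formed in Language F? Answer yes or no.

no

ndu — violates constraint (ii): syllable 1 onset /nd/ has 2 consonants (> 1) → ill-formed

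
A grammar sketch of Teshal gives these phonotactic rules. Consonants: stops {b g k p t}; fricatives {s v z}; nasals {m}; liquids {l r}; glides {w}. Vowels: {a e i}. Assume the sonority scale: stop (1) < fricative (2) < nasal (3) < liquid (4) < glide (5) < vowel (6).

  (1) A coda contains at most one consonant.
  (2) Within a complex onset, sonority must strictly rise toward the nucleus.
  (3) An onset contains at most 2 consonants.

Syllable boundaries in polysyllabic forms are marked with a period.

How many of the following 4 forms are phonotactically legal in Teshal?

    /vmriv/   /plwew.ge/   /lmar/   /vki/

0

/vmriv/ — violates constraint 3: syllable 1 onset /vmr/ has 3 consonants (> 2) → phonotactically illegal
/plwew.ge/ — violates constraint 3: syllable 1 onset /plw/ has 3 consonants (> 2) → phonotactically illegal
/lmar/ — violates constraint 2: syllable 1 onset /lm/: /l/ (liquid, 4) → /m/ (nasal, 3) does not rise → phonotactically illegal
/vki/ — violates constraint 2: syllable 1 onset /vk/: /v/ (fricative, 2) → /k/ (stop, 1) does not rise → phonotactically illegal
No form is phonotactically legal → 0.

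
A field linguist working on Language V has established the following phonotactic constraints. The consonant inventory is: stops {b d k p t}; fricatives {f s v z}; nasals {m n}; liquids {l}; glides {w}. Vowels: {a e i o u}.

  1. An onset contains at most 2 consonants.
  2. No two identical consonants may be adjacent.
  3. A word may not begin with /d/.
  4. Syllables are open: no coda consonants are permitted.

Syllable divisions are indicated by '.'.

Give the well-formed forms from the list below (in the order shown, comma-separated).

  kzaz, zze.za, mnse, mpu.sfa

kzaz — violates constraint 4: syllable 1 coda /z/ has 1 consonant (> 0) → ill-formed
zze.za — violates constraint 2: adjacent identical consonants /zz/ → ill-formed
mnse — violates constraint 1: syllable 1 onset /mns/ has 3 consonants (> 2) → ill-formed
mpu.sfa — σ1 onset /mp/ (2C), coda /∅/ ok; σ2 onset /sf/ (2C), coda /∅/ ok → well-formed

mpu.sfa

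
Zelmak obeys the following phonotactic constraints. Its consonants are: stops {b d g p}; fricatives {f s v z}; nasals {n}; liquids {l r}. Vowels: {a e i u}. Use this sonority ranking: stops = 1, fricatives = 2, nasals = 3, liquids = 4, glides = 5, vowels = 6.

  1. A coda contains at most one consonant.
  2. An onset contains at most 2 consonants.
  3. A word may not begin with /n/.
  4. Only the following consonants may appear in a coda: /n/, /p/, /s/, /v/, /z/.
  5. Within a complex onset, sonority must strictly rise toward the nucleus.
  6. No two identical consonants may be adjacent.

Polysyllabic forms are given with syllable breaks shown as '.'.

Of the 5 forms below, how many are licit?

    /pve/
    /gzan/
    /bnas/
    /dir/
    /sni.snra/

3

/pve/ — σ1 onset /pv/ (1→2 rises), coda /∅/ ok → licit
/gzan/ — σ1 onset /gz/ (1→2 rises), coda /n/ ok → licit
/bnas/ — σ1 onset /bn/ (1→3 rises), coda /s/ ok → licit
/dir/ — violates constraint 4: syllable 1 coda contains /r/, which is not a licensed coda consonant → illicit
/sni.snra/ — violates constraint 2: syllable 2 onset /snr/ has 3 consonants (> 2) → illicit
Licit: /pve/, /gzan/, /bnas/ → 3.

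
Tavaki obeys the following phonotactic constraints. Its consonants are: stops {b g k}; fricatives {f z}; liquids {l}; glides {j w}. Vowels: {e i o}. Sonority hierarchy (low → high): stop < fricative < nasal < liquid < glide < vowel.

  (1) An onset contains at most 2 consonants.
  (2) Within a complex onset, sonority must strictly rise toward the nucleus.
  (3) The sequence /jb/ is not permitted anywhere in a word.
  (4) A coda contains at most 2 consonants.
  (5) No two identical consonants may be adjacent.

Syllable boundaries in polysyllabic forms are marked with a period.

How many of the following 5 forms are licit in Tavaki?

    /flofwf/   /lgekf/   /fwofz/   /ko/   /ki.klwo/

/flofwf/ — violates constraint 4: syllable 1 coda /fwf/ has 3 consonants (> 2) → illicit
/lgekf/ — violates constraint 2: syllable 1 onset /lg/: /l/ (liquid, 4) → /g/ (stop, 1) does not rise → illicit
/fwofz/ — σ1 onset /fw/ (2→5 rises), coda /fz/ (2C) ok → licit
/ko/ — σ1 onset /k/, coda /∅/ ok → licit
/ki.klwo/ — violates constraint 1: syllable 2 onset /klw/ has 3 consonants (> 2) → illicit
Licit: /fwofz/, /ko/ → 2.

2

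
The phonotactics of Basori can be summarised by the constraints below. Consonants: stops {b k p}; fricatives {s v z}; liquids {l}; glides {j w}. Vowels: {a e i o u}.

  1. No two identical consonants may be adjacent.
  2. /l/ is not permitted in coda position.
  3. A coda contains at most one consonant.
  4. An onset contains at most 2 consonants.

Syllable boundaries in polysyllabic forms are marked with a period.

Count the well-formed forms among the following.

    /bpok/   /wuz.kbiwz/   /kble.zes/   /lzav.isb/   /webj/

1

/bpok/ — σ1 onset /bp/ (2C), coda /k/ ok → well-formed
/wuz.kbiwz/ — violates constraint 3: syllable 2 coda /wz/ has 2 consonants (> 1) → ill-formed
/kble.zes/ — violates constraint 4: syllable 1 onset /kbl/ has 3 consonants (> 2) → ill-formed
/lzav.isb/ — violates constraint 3: syllable 2 coda /sb/ has 2 consonants (> 1) → ill-formed
/webj/ — violates constraint 3: syllable 1 coda /bj/ has 2 consonants (> 1) → ill-formed
Well-formed: /bpok/ → 1.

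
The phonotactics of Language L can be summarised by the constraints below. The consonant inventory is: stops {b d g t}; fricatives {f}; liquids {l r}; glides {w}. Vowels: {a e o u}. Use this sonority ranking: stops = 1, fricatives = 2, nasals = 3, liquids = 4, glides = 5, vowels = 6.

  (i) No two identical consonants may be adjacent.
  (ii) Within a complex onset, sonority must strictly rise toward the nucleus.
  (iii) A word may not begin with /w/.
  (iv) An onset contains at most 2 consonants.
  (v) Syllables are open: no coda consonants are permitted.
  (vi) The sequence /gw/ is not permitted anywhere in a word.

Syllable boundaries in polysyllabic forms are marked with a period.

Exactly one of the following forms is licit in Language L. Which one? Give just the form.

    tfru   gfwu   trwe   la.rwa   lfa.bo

la.rwa

tfru — violates constraint (iv): syllable 1 onset /tfr/ has 3 consonants (> 2) → illicit
gfwu — violates constraint (iv): syllable 1 onset /gfw/ has 3 consonants (> 2) → illicit
trwe — violates constraint (iv): syllable 1 onset /trw/ has 3 consonants (> 2) → illicit
la.rwa — σ1 onset /l/, coda /∅/ ok; σ2 onset /rw/ (4→5 rises), coda /∅/ ok → licit
lfa.bo — violates constraint (ii): syllable 1 onset /lf/: /l/ (liquid, 4) → /f/ (fricative, 2) does not rise → illicit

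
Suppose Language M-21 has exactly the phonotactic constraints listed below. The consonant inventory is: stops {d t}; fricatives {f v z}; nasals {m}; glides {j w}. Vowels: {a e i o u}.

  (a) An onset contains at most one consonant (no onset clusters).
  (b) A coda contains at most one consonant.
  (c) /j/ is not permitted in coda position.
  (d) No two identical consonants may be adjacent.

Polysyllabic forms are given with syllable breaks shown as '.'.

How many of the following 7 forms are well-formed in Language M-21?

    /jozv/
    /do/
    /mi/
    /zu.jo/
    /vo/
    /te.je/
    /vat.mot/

6

/jozv/ — violates constraint (b): syllable 1 coda /zv/ has 2 consonants (> 1) → ill-formed
/do/ — σ1 onset /d/, coda /∅/ ok → well-formed
/mi/ — σ1 onset /m/, coda /∅/ ok → well-formed
/zu.jo/ — σ1 onset /z/, coda /∅/ ok; σ2 onset /j/, coda /∅/ ok → well-formed
/vo/ — σ1 onset /v/, coda /∅/ ok → well-formed
/te.je/ — σ1 onset /t/, coda /∅/ ok; σ2 onset /j/, coda /∅/ ok → well-formed
/vat.mot/ — σ1 onset /v/, coda /t/ ok; σ2 onset /m/, coda /t/ ok → well-formed
Well-formed: /do/, /mi/, /zu.jo/, /vo/, /te.je/, /vat.mot/ → 6.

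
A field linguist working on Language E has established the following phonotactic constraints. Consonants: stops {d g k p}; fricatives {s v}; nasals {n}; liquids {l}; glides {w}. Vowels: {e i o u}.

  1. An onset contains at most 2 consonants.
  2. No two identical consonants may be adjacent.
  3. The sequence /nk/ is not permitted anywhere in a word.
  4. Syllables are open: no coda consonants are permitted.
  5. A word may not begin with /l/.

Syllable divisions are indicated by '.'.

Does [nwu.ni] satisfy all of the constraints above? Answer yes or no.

yes

[nwu.ni] — σ1 onset /nw/ (2C), coda /∅/ ok; σ2 onset /n/, coda /∅/ ok → phonotactically legal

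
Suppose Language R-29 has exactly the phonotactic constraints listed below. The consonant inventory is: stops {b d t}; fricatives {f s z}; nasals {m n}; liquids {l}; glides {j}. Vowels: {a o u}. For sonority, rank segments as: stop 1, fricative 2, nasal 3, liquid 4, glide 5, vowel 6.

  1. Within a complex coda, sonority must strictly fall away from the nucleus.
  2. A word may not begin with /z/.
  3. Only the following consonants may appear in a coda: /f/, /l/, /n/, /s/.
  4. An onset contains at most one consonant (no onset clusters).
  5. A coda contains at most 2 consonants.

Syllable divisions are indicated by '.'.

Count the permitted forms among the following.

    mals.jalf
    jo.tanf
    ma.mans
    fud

mals.jalf — σ1 onset /m/, coda /ls/ (4→2 falls) ok; σ2 onset /j/, coda /lf/ (4→2 falls) ok → permitted
jo.tanf — σ1 onset /j/, coda /∅/ ok; σ2 onset /t/, coda /nf/ (3→2 falls) ok → permitted
ma.mans — σ1 onset /m/, coda /∅/ ok; σ2 onset /m/, coda /ns/ (3→2 falls) ok → permitted
fud — violates constraint 3: syllable 1 coda contains /d/, which is not a licensed coda consonant → not permitted
Permitted: mals.jalf, jo.tanf, ma.mans → 3.

3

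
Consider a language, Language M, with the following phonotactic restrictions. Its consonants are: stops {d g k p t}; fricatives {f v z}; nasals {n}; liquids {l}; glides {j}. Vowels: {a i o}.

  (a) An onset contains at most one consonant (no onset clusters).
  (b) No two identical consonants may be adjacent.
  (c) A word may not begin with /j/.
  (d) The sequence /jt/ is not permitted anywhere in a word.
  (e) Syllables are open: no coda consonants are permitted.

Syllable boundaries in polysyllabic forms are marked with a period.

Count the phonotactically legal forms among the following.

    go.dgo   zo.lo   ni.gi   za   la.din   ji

3

go.dgo — violates constraint (a): syllable 2 onset /dg/ has 2 consonants (> 1) → phonotactically illegal
zo.lo — σ1 onset /z/, coda /∅/ ok; σ2 onset /l/, coda /∅/ ok → phonotactically legal
ni.gi — σ1 onset /n/, coda /∅/ ok; σ2 onset /g/, coda /∅/ ok → phonotactically legal
za — σ1 onset /z/, coda /∅/ ok → phonotactically legal
la.din — violates constraint (e): syllable 2 coda /n/ has 1 consonant (> 0) → phonotactically illegal
ji — violates constraint (c): word begins with /j/ → phonotactically illegal
Phonotactically legal: zo.lo, ni.gi, za → 3.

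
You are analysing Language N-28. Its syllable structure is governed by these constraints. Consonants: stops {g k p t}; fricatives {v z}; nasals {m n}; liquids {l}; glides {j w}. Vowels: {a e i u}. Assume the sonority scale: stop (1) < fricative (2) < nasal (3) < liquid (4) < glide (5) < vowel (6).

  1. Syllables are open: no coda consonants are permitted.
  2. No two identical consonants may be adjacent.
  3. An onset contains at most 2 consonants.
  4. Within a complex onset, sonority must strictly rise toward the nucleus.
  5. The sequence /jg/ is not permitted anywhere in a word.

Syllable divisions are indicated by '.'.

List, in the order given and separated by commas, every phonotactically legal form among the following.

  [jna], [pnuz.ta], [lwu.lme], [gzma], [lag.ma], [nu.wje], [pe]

[pe]

[jna] — violates constraint 4: syllable 1 onset /jn/: /j/ (glide, 5) → /n/ (nasal, 3) does not rise → phonotactically illegal
[pnuz.ta] — violates constraint 1: syllable 1 coda /z/ has 1 consonant (> 0) → phonotactically illegal
[lwu.lme] — violates constraint 4: syllable 2 onset /lm/: /l/ (liquid, 4) → /m/ (nasal, 3) does not rise → phonotactically illegal
[gzma] — violates constraint 3: syllable 1 onset /gzm/ has 3 consonants (> 2) → phonotactically illegal
[lag.ma] — violates constraint 1: syllable 1 coda /g/ has 1 consonant (> 0) → phonotactically illegal
[nu.wje] — violates constraint 4: syllable 2 onset /wj/: /w/ (glide, 5) → /j/ (glide, 5) does not rise → phonotactically illegal
[pe] — σ1 onset /p/, coda /∅/ ok → phonotactically legal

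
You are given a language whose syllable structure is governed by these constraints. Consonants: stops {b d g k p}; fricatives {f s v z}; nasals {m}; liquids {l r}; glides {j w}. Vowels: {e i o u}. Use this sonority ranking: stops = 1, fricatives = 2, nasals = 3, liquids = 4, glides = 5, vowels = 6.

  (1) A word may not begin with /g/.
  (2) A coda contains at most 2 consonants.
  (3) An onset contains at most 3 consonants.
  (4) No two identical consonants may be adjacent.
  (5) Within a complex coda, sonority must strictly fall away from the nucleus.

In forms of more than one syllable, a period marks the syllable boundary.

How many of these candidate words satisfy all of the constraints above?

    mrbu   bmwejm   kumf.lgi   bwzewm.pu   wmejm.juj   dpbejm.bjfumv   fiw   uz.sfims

8

mrbu — σ1 onset /mrb/ (3C), coda /∅/ ok → well-formed
bmwejm — σ1 onset /bmw/ (3C), coda /jm/ (5→3 falls) ok → well-formed
kumf.lgi — σ1 onset /k/, coda /mf/ (3→2 falls) ok; σ2 onset /lg/ (2C), coda /∅/ ok → well-formed
bwzewm.pu — σ1 onset /bwz/ (3C), coda /wm/ (5→3 falls) ok; σ2 onset /p/, coda /∅/ ok → well-formed
wmejm.juj — σ1 onset /wm/ (2C), coda /jm/ (5→3 falls) ok; σ2 onset /j/, coda /j/ ok → well-formed
dpbejm.bjfumv — σ1 onset /dpb/ (3C), coda /jm/ (5→3 falls) ok; σ2 onset /bjf/ (3C), coda /mv/ (3→2 falls) ok → well-formed
fiw — σ1 onset /f/, coda /w/ ok → well-formed
uz.sfims — σ1 onset /∅/, coda /z/ ok; σ2 onset /sf/ (2C), coda /ms/ (3→2 falls) ok → well-formed
Well-formed: mrbu, bmwejm, kumf.lgi, bwzewm.pu, wmejm.juj, dpbejm.bjfumv, fiw, uz.sfims → 8.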